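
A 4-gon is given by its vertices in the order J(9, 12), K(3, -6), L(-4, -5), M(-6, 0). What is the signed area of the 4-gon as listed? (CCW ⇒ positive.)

-115.5

Apply the shoelace (surveyor's) formula: 2A = Σ (x_i·y_{i+1} − x_{i+1}·y_i), indices taken mod 4.
Σ = (-90) + (-39) + (-30) + (-72) = -231
Signed area = Σ/2 = -115.5 (negative ⇒ clockwise traversal).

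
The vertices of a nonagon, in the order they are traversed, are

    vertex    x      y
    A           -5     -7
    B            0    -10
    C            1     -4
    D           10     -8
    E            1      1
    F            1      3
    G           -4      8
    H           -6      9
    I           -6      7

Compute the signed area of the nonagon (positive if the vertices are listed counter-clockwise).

Cross-terms: 50, 10, 32, 18, 2, 20, 12, 12, 77  ⇒  Σ = 233
Signed area = Σ/2 = 116.5 (positive ⇒ counter-clockwise traversal).

116.5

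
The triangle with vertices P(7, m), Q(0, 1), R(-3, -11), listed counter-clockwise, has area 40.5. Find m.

Write out the shoelace sum; only the two edges meeting at P involve m:
2·Area = [((-3)·m − 7·(-11)) + (7·1 − 0·m)] + 3
       = -3·m + 87 = 81
⇒ m = 2.

2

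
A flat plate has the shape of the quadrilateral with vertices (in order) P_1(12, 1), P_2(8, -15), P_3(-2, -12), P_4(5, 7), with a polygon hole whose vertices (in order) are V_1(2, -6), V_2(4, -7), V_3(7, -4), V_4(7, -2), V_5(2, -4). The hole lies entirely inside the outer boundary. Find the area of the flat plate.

Outer boundary:
Apply the surveyor's formula: 2A = Σ (x_i·y_{i+1} − x_{i+1}·y_i), indices taken mod 4.
Cross-terms: -188, -126, 46, -79  ⇒  Σ = -347
Area = |Σ|/2 = 173.5.
Hole:
Apply Gauss's area formula: 2A = Σ (x_i·y_{i+1} − x_{i+1}·y_i), indices taken mod 5.
V_1→V_2: (2)(-7) − (4)(-6) = 10
V_2→V_3: (4)(-4) − (7)(-7) = 33
V_3→V_4: (7)(-2) − (7)(-4) = 14
V_4→V_5: (7)(-4) − (2)(-2) = -24
V_5→V_1: (2)(-6) − (2)(-4) = -4
Σ = 29
Area = |Σ|/2 = 14.5.
Net area = 173.5 − 14.5 = 159.

159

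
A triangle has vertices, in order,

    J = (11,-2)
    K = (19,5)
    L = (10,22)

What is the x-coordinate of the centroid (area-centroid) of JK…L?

40/3

Apply the shoelace formula. First the cross-terms c_i = x_i·y_{i+1} − x_{i+1}·y_i:
  93, 368, -262  ⇒  2A = 199, A = 99.5.
Then Σ (x_i + x_{i+1})·c_i = 7960, so x̄ = 7960 / (6·99.5) = 40/3.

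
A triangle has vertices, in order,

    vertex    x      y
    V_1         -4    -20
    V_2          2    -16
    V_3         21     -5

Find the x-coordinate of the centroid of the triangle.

Apply Gauss's area formula. First the cross-terms c_i = x_i·y_{i+1} − x_{i+1}·y_i:
  104, 326, -440  ⇒  2A = -10, A = -5.
Then Σ (x_i + x_{i+1})·c_i = -190, so x̄ = -190 / (6·(-5)) = 19/3.

19/3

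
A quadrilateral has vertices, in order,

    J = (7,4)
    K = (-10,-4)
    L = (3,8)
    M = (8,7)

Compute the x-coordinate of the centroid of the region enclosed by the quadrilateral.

Apply Gauss's area formula. First the cross-terms c_i = x_i·y_{i+1} − x_{i+1}·y_i:
  12, -68, -43, -17  ⇒  2A = -116, A = -58.
Then Σ (x_i + x_{i+1})·c_i = -288, so x̄ = -288 / (6·(-58)) = 24/29.

24/29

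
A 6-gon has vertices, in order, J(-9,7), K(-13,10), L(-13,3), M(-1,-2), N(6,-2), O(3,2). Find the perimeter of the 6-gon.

50

|JK| = √((-4)² + (3)²) = √25 = 5
|KL| = √((0)² + (-7)²) = √49 = 7
|LM| = √((12)² + (-5)²) = √169 = 13
|MN| = √((7)² + (0)²) = √49 = 7
|NO| = √((-3)² + (4)²) = √25 = 5
|OJ| = √((-12)² + (5)²) = √169 = 13
Perimeter = 5 + 7 + 13 + 7 + 5 + 13 = 50.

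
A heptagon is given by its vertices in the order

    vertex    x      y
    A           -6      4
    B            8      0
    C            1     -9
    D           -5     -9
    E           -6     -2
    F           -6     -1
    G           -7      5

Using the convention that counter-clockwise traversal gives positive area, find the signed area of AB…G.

Apply Gauss's area formula: 2A = Σ (x_i·y_{i+1} − x_{i+1}·y_i), indices taken mod 7.
Cross-terms: -32, -72, -54, -44, -6, -37, 2  ⇒  Σ = -243
Signed area = Σ/2 = -121.5 (negative ⇒ clockwise traversal).

-121.5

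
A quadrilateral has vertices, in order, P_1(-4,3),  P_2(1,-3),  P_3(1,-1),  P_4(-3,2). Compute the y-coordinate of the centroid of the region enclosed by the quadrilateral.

-14/27

Apply the shoelace (surveyor's) formula. First the cross-terms c_i = x_i·y_{i+1} − x_{i+1}·y_i:
  9, 2, -1, -1  ⇒  2A = 9, A = 4.5.
Then Σ (y_i + y_{i+1})·c_i = -14, so ȳ = -14 / (6·4.5) = -14/27.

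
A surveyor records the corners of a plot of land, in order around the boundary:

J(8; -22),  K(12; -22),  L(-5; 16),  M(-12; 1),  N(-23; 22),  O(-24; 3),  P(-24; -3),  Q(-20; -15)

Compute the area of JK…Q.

789.5

Apply the shoelace formula: 2A = Σ (x_i·y_{i+1} − x_{i+1}·y_i), indices taken mod 8.
Σ = (88) + (82) + (187) + (-241) + (459) + (144) + (300) + (560) = 1579
Area = |Σ|/2 = 789.5.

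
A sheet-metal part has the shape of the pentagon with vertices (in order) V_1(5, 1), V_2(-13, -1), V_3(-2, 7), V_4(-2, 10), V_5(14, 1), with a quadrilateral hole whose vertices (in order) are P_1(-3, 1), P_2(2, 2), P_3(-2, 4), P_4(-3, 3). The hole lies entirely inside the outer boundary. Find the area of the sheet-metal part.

104

Outer boundary:
Apply the shoelace formula: 2A = Σ (x_i·y_{i+1} − x_{i+1}·y_i), indices taken mod 5.
V_1→V_2: (5)(-1) − (-13)(1) = 8
V_2→V_3: (-13)(7) − (-2)(-1) = -93
V_3→V_4: (-2)(10) − (-2)(7) = -6
V_4→V_5: (-2)(1) − (14)(10) = -142
V_5→V_1: (14)(1) − (5)(1) = 9
Σ = -224
Area = |Σ|/2 = 112.
Hole:
Apply the shoelace formula: 2A = Σ (x_i·y_{i+1} − x_{i+1}·y_i), indices taken mod 4.
Σ = (-8) + (12) + (6) + (6) = 16
Area = |Σ|/2 = 8.
Net area = 112 − 8 = 104.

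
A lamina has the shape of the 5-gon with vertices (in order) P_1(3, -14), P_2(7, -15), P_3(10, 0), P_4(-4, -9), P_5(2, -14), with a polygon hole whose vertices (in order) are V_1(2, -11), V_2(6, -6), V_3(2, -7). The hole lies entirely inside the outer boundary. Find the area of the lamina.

Outer boundary:
Apply Gauss's area formula: 2A = Σ (x_i·y_{i+1} − x_{i+1}·y_i), indices taken mod 5.
Σ = (53) + (150) + (-90) + (74) + (14) = 201
Area = |Σ|/2 = 100.5.
Hole:
V_1→V_2: (2)(-6) − (6)(-11) = 54
V_2→V_3: (6)(-7) − (2)(-6) = -30
V_3→V_1: (2)(-11) − (2)(-7) = -8
Σ = 16
Area = |Σ|/2 = 8.
Net area = 100.5 − 8 = 92.5.

92.5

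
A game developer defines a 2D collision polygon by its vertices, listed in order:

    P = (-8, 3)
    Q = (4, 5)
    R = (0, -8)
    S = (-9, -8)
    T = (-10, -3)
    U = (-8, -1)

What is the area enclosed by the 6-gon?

Cross-terms: -52, -32, -72, -53, -14, -32  ⇒  Σ = -255
Area = |Σ|/2 = 127.5.

127.5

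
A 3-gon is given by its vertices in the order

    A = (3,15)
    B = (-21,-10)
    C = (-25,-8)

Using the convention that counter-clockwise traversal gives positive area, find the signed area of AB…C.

Apply the surveyor's formula: 2A = Σ (x_i·y_{i+1} − x_{i+1}·y_i), indices taken mod 3.
A→B: (3)(-10) − (-21)(15) = 285
B→C: (-21)(-8) − (-25)(-10) = -82
C→A: (-25)(15) − (3)(-8) = -351
Σ = -148
Signed area = Σ/2 = -74 (negative ⇒ clockwise traversal).

-74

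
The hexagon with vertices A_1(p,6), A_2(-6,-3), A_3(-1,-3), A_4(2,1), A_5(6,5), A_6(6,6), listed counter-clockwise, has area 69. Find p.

Write out the shoelace sum; only the two edges meeting at A_1 involve p:
2·Area = [(6·6 − p·6) + (p·(-3) − (-6)·6)] + 30
       = -9·p + 102 = 138
⇒ p = -4.

-4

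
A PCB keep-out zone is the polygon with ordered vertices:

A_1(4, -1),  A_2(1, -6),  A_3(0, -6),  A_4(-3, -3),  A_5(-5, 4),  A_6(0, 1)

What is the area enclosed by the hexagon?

41.5

Apply the shoelace formula: 2A = Σ (x_i·y_{i+1} − x_{i+1}·y_i), indices taken mod 6.
Σ = (-23) + (-6) + (-18) + (-27) + (-5) + (-4) = -83
Area = |Σ|/2 = 41.5.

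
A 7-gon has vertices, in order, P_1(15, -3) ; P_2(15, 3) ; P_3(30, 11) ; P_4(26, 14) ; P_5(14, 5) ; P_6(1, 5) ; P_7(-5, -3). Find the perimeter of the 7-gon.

86

|P_1P_2| = √((0)² + (6)²) = √36 = 6
|P_2P_3| = √((15)² + (8)²) = √289 = 17
|P_3P_4| = √((-4)² + (3)²) = √25 = 5
|P_4P_5| = √((-12)² + (-9)²) = √225 = 15
|P_5P_6| = √((-13)² + (0)²) = √169 = 13
|P_6P_7| = √((-6)² + (-8)²) = √100 = 10
|P_7P_1| = √((20)² + (0)²) = √400 = 20
Perimeter = 6 + 17 + 5 + 15 + 13 + 10 + 20 = 86.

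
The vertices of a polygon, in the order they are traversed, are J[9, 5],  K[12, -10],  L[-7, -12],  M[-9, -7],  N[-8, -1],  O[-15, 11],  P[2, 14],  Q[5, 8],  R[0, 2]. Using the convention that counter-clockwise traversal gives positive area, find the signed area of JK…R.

-433.5

Apply the shoelace formula: 2A = Σ (x_i·y_{i+1} − x_{i+1}·y_i), indices taken mod 9.
J→K: (9)(-10) − (12)(5) = -150
K→L: (12)(-12) − (-7)(-10) = -214
L→M: (-7)(-7) − (-9)(-12) = -59
M→N: (-9)(-1) − (-8)(-7) = -47
N→O: (-8)(11) − (-15)(-1) = -103
O→P: (-15)(14) − (2)(11) = -232
P→Q: (2)(8) − (5)(14) = -54
Q→R: (5)(2) − (0)(8) = 10
R→J: (0)(5) − (9)(2) = -18
Σ = -867
Signed area = Σ/2 = -433.5 (negative ⇒ clockwise traversal).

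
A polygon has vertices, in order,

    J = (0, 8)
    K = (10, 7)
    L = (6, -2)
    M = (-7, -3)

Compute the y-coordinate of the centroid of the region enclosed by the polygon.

Apply the surveyor's formula. First the cross-terms c_i = x_i·y_{i+1} − x_{i+1}·y_i:
  -80, -62, -32, -56  ⇒  2A = -230, A = -115.
Then Σ (y_i + y_{i+1})·c_i = -1630, so ȳ = -1630 / (6·(-115)) = 163/69.

163/69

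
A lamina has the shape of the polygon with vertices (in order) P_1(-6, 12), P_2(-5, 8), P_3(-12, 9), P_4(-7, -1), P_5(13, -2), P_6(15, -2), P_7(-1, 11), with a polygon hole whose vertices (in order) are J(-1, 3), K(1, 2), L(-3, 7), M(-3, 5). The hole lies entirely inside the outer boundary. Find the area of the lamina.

Outer boundary:
Apply Gauss's area formula: 2A = Σ (x_i·y_{i+1} − x_{i+1}·y_i), indices taken mod 7.
Σ = (12) + (51) + (75) + (27) + (4) + (163) + (54) = 386
Area = |Σ|/2 = 193.
Hole:
Σ = (-5) + (13) + (6) + (-4) = 10
Area = |Σ|/2 = 5.
Net area = 193 − 5 = 188.

188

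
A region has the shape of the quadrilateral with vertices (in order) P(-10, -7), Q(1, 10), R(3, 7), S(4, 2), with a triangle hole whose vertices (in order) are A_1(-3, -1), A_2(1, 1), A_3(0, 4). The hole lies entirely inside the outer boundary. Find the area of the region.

66

Outer boundary:
Apply the shoelace (surveyor's) formula: 2A = Σ (x_i·y_{i+1} − x_{i+1}·y_i), indices taken mod 4.
Σ = (-93) + (-23) + (-22) + (-8) = -146
Area = |Σ|/2 = 73.
Hole:
Apply the shoelace formula: 2A = Σ (x_i·y_{i+1} − x_{i+1}·y_i), indices taken mod 3.
Cross-terms: -2, 4, 12  ⇒  Σ = 14
Area = |Σ|/2 = 7.
Net area = 73 − 7 = 66.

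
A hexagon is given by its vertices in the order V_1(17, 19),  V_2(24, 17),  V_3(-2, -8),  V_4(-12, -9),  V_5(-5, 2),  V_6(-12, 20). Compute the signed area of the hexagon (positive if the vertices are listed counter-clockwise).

Apply the shoelace formula: 2A = Σ (x_i·y_{i+1} − x_{i+1}·y_i), indices taken mod 6.
Σ = (-167) + (-158) + (-78) + (-69) + (-76) + (-568) = -1116
Signed area = Σ/2 = -558 (negative ⇒ clockwise traversal).

-558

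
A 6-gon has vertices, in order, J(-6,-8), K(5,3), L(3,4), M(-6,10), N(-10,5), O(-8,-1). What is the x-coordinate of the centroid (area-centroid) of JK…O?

-976/265

Apply the shoelace (surveyor's) formula. First the cross-terms c_i = x_i·y_{i+1} − x_{i+1}·y_i:
  22, 11, 54, 70, 50, 58  ⇒  2A = 265, A = 132.5.
Then Σ (x_i + x_{i+1})·c_i = -2928, so x̄ = -2928 / (6·132.5) = -976/265.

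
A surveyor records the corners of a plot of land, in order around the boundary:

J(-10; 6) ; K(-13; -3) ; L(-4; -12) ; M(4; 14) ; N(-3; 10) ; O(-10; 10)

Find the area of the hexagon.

218

Σ = (108) + (144) + (-8) + (82) + (70) + (40) = 436
Area = |Σ|/2 = 218.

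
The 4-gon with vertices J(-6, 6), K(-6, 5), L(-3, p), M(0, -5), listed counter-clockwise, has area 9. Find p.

Write out the shoelace sum; only the two edges meeting at L involve p:
2·Area = [((-6)·p − (-3)·5) + ((-3)·(-5) − 0·p)] + -24
       = -6·p + 6 = 18
⇒ p = -2.

-2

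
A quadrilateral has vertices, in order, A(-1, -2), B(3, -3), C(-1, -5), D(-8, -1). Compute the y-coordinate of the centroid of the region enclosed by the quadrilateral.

Apply the shoelace formula. First the cross-terms c_i = x_i·y_{i+1} − x_{i+1}·y_i:
  9, -18, -39, 15  ⇒  2A = -33, A = -16.5.
Then Σ (y_i + y_{i+1})·c_i = 288, so ȳ = 288 / (6·(-16.5)) = -32/11.

-32/11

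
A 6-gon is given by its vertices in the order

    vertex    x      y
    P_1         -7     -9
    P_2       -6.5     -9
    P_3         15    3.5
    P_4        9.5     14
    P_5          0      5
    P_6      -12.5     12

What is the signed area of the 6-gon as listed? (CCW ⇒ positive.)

Cross-terms: 4.5, 112.25, 176.75, 47.5, 62.5, 196.5  ⇒  Σ = 600
Signed area = Σ/2 = 300 (positive ⇒ counter-clockwise traversal).

300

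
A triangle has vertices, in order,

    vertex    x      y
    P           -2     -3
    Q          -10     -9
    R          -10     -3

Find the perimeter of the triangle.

|PQ| = √((-8)² + (-6)²) = √100 = 10
|QR| = √((0)² + (6)²) = √36 = 6
|RP| = √((8)² + (0)²) = √64 = 8
Perimeter = 10 + 6 + 8 = 24.

24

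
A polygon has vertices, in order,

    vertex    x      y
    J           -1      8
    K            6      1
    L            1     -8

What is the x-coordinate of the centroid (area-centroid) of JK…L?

2

Apply Gauss's area formula. First the cross-terms c_i = x_i·y_{i+1} − x_{i+1}·y_i:
  -49, -49, 0  ⇒  2A = -98, A = -49.
Then Σ (x_i + x_{i+1})·c_i = -588, so x̄ = -588 / (6·(-49)) = 2.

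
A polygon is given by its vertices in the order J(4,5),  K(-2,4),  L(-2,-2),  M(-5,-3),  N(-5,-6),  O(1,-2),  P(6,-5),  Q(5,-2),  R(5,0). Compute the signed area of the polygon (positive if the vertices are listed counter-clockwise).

60

Apply the shoelace (surveyor's) formula: 2A = Σ (x_i·y_{i+1} − x_{i+1}·y_i), indices taken mod 9.
J→K: (4)(4) − (-2)(5) = 26
K→L: (-2)(-2) − (-2)(4) = 12
L→M: (-2)(-3) − (-5)(-2) = -4
M→N: (-5)(-6) − (-5)(-3) = 15
N→O: (-5)(-2) − (1)(-6) = 16
O→P: (1)(-5) − (6)(-2) = 7
P→Q: (6)(-2) − (5)(-5) = 13
Q→R: (5)(0) − (5)(-2) = 10
R→J: (5)(5) − (4)(0) = 25
Σ = 120
Signed area = Σ/2 = 60 (positive ⇒ counter-clockwise traversal).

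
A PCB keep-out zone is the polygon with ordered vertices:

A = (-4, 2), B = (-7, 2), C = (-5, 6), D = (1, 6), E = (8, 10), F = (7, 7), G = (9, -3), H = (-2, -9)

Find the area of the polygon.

162.5

Apply the surveyor's formula: 2A = Σ (x_i·y_{i+1} − x_{i+1}·y_i), indices taken mod 8.
Σ = (6) + (-32) + (-36) + (-38) + (-14) + (-84) + (-87) + (-40) = -325
Area = |Σ|/2 = 162.5.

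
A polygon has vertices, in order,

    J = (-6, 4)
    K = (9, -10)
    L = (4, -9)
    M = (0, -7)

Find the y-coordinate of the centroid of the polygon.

Apply Gauss's area formula. First the cross-terms c_i = x_i·y_{i+1} − x_{i+1}·y_i:
  24, -41, -28, -42  ⇒  2A = -87, A = -43.5.
Then Σ (y_i + y_{i+1})·c_i = 1209, so ȳ = 1209 / (6·(-43.5)) = -403/87.

-403/87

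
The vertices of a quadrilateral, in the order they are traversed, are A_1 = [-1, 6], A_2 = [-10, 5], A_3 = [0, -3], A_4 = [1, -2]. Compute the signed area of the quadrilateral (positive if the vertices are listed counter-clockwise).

Σ = (55) + (30) + (3) + (4) = 92
Signed area = Σ/2 = 46 (positive ⇒ counter-clockwise traversal).

46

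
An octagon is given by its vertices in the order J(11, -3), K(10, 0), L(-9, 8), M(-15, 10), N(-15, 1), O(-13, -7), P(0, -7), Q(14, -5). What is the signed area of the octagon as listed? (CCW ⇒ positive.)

297.5

Σ = (30) + (80) + (30) + (135) + (118) + (91) + (98) + (13) = 595
Signed area = Σ/2 = 297.5 (positive ⇒ counter-clockwise traversal).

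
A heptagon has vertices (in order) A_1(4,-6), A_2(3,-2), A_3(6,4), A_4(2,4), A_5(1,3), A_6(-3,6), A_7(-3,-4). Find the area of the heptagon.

65.5

Cross-terms: 10, 24, 16, 2, 15, 30, 34  ⇒  Σ = 131
Area = |Σ|/2 = 65.5.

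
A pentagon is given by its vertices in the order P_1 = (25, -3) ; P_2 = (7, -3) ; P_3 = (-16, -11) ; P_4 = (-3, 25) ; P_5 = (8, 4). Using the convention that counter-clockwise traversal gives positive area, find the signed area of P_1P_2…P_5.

-474

Σ = (-54) + (-125) + (-433) + (-212) + (-124) = -948
Signed area = Σ/2 = -474 (negative ⇒ clockwise traversal).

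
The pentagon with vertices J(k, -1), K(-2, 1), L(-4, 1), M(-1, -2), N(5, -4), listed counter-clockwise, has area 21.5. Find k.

Write out the shoelace sum; only the two edges meeting at J involve k:
2·Area = [(5·(-1) − k·(-4)) + (k·1 − (-2)·(-1))] + 25
       = 5·k + 18 = 43
⇒ k = 5.

5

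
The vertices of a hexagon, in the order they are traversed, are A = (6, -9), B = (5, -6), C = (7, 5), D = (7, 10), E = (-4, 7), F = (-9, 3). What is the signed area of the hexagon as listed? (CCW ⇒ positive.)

157

Cross-terms: 9, 67, 35, 89, 51, 63  ⇒  Σ = 314
Signed area = Σ/2 = 157 (positive ⇒ counter-clockwise traversal).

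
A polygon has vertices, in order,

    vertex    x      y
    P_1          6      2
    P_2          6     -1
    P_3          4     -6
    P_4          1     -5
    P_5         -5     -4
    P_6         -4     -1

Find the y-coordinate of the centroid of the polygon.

Apply the surveyor's formula. First the cross-terms c_i = x_i·y_{i+1} − x_{i+1}·y_i:
  -18, -32, -14, -29, -11, -2  ⇒  2A = -106, A = -53.
Then Σ (y_i + y_{i+1})·c_i = 674, so ȳ = 674 / (6·(-53)) = -337/159.

-337/159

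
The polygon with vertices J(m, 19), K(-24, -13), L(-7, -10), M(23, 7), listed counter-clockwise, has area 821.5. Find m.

-21

Write out the shoelace sum; only the two edges meeting at J involve m:
2·Area = [(23·19 − m·7) + (m·(-13) − (-24)·19)] + 330
       = -20·m + 1223 = 1643
⇒ m = -21.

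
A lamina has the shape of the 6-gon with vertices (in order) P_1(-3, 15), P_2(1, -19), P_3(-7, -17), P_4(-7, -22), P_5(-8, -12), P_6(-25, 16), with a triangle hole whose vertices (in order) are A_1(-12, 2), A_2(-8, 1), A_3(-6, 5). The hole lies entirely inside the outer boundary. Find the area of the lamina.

451

Outer boundary:
Apply Gauss's area formula: 2A = Σ (x_i·y_{i+1} − x_{i+1}·y_i), indices taken mod 6.
Σ = (42) + (-150) + (35) + (-92) + (-428) + (-327) = -920
Area = |Σ|/2 = 460.
Hole:
Apply Gauss's area formula: 2A = Σ (x_i·y_{i+1} − x_{i+1}·y_i), indices taken mod 3.
A_1→A_2: (-12)(1) − (-8)(2) = 4
A_2→A_3: (-8)(5) − (-6)(1) = -34
A_3→A_1: (-6)(2) − (-12)(5) = 48
Σ = 18
Area = |Σ|/2 = 9.
Net area = 460 − 9 = 451.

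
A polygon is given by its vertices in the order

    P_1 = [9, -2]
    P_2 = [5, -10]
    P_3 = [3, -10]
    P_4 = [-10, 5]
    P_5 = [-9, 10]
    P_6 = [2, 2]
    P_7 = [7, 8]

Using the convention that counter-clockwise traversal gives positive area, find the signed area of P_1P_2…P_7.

-181

Cross-terms: -80, -20, -85, -55, -38, 2, -86  ⇒  Σ = -362
Signed area = Σ/2 = -181 (negative ⇒ clockwise traversal).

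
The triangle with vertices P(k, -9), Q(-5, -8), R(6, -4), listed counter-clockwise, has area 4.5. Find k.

The doubled signed area Σ (x_i y_{i+1} − x_{i+1} y_i) is linear in k.
With k=0 it equals -31; the coefficient of k is -4 (from the two edges through P).
So -4·k + -31 = 2·4.5 = 9 ⇒ k = -10.

-10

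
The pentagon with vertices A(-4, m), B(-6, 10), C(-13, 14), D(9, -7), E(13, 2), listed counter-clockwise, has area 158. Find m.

12

Write out the shoelace sum; only the two edges meeting at A involve m:
2·Area = [(13·m − (-4)·2) + ((-4)·10 − (-6)·m)] + 120
       = 19·m + 88 = 316
⇒ m = 12.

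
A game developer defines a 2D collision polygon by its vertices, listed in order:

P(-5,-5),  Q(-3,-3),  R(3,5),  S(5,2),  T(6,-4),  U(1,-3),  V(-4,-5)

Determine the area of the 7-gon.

Cross-terms: 0, -6, -19, -32, -14, -17, -5  ⇒  Σ = -93
Area = |Σ|/2 = 46.5.

46.5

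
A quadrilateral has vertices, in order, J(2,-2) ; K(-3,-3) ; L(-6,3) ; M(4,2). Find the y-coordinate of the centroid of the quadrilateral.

4/15

Apply the shoelace formula. First the cross-terms c_i = x_i·y_{i+1} − x_{i+1}·y_i:
  -12, -27, -24, -12  ⇒  2A = -75, A = -37.5.
Then Σ (y_i + y_{i+1})·c_i = -60, so ȳ = -60 / (6·(-37.5)) = 4/15.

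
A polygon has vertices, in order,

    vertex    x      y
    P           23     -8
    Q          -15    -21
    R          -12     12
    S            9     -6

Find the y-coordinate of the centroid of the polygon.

Apply Gauss's area formula. First the cross-terms c_i = x_i·y_{i+1} − x_{i+1}·y_i:
  -603, -432, -36, 66  ⇒  2A = -1005, A = -502.5.
Then Σ (y_i + y_{i+1})·c_i = 20235, so ȳ = 20235 / (6·(-502.5)) = -1349/201.

-1349/201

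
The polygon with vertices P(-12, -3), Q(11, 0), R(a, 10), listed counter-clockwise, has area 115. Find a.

11

The doubled signed area Σ (x_i y_{i+1} − x_{i+1} y_i) is linear in a.
With a=0 it equals 263; the coefficient of a is -3 (from the two edges through R).
So -3·a + 263 = 2·115 = 230 ⇒ a = 11.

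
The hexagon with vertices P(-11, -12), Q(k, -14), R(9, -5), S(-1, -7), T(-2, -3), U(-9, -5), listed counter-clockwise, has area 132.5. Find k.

4

The doubled signed area Σ (x_i y_{i+1} − x_{i+1} y_i) is linear in k.
With k=0 it equals 237; the coefficient of k is 7 (from the two edges through Q).
So 7·k + 237 = 2·132.5 = 265 ⇒ k = 4.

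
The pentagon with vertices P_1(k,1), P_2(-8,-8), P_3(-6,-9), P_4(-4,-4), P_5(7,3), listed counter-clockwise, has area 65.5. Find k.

Write out the shoelace sum; only the two edges meeting at P_1 involve k:
2·Area = [(7·1 − k·3) + (k·(-8) − (-8)·1)] + 28
       = -11·k + 43 = 131
⇒ k = -8.

-8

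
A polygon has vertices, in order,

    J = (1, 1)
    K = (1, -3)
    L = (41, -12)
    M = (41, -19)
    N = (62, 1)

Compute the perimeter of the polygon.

142

|JK| = √((0)² + (-4)²) = √16 = 4
|KL| = √((40)² + (-9)²) = √1681 = 41
|LM| = √((0)² + (-7)²) = √49 = 7
|MN| = √((21)² + (20)²) = √841 = 29
|NJ| = √((-61)² + (0)²) = √3721 = 61
Perimeter = 4 + 41 + 7 + 29 + 61 = 142.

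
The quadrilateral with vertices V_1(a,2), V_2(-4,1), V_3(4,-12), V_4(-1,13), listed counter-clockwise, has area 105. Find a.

The doubled signed area Σ (x_i y_{i+1} − x_{i+1} y_i) is linear in a.
With a=0 it equals 90; the coefficient of a is -12 (from the two edges through V_1).
So -12·a + 90 = 2·105 = 210 ⇒ a = -10.

-10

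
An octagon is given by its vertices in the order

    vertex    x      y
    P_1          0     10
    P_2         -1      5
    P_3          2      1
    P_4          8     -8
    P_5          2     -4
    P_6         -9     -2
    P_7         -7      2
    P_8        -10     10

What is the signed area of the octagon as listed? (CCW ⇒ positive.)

-131.5

Apply the shoelace formula: 2A = Σ (x_i·y_{i+1} − x_{i+1}·y_i), indices taken mod 8.
Cross-terms: 10, -11, -24, -16, -40, -32, -50, -100  ⇒  Σ = -263
Signed area = Σ/2 = -131.5 (negative ⇒ clockwise traversal).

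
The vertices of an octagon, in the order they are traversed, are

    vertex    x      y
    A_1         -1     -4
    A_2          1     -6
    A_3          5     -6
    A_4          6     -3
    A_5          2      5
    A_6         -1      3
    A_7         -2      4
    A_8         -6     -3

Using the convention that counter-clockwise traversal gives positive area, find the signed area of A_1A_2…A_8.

77.5

Apply the surveyor's formula: 2A = Σ (x_i·y_{i+1} − x_{i+1}·y_i), indices taken mod 8.
Σ = (10) + (24) + (21) + (36) + (11) + (2) + (30) + (21) = 155
Signed area = Σ/2 = 77.5 (positive ⇒ counter-clockwise traversal).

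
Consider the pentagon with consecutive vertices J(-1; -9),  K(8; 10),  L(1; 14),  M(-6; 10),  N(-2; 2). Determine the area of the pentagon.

J→K: (-1)(10) − (8)(-9) = 62
K→L: (8)(14) − (1)(10) = 102
L→M: (1)(10) − (-6)(14) = 94
M→N: (-6)(2) − (-2)(10) = 8
N→J: (-2)(-9) − (-1)(2) = 20
Σ = 286
Area = |Σ|/2 = 143.

143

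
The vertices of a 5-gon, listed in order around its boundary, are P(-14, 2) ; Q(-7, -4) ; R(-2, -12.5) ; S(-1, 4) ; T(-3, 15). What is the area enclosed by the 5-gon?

Cross-terms: 70, 79.5, -20.5, -3, 204  ⇒  Σ = 330
Area = |Σ|/2 = 165.

165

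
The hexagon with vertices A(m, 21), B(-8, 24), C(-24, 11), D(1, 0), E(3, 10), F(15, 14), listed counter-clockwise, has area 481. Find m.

10

The doubled signed area Σ (x_i y_{i+1} − x_{i+1} y_i) is linear in m.
With m=0 it equals 862; the coefficient of m is 10 (from the two edges through A).
So 10·m + 862 = 2·481 = 962 ⇒ m = 10.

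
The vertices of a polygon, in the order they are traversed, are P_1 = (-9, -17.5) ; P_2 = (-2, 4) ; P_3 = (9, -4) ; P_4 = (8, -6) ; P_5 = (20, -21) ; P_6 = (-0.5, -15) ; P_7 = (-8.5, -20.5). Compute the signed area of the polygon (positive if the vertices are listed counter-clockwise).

-316.25

P_1→P_2: (-9)(4) − (-2)(-17.5) = -71
P_2→P_3: (-2)(-4) − (9)(4) = -28
P_3→P_4: (9)(-6) − (8)(-4) = -22
P_4→P_5: (8)(-21) − (20)(-6) = -48
P_5→P_6: (20)(-15) − (-0.5)(-21) = -310.5
P_6→P_7: (-0.5)(-20.5) − (-8.5)(-15) = -117.25
P_7→P_1: (-8.5)(-17.5) − (-9)(-20.5) = -35.75
Σ = -632.5
Signed area = Σ/2 = -316.25 (negative ⇒ clockwise traversal).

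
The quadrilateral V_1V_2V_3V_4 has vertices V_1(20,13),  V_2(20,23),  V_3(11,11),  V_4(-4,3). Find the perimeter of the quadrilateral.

68

|V_1V_2| = √((0)² + (10)²) = √100 = 10
|V_2V_3| = √((-9)² + (-12)²) = √225 = 15
|V_3V_4| = √((-15)² + (-8)²) = √289 = 17
|V_4V_1| = √((24)² + (10)²) = √676 = 26
Perimeter = 10 + 15 + 17 + 26 = 68.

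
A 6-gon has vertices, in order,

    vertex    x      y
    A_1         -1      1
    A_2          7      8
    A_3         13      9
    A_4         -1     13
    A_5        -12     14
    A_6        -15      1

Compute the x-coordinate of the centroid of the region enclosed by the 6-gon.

Apply the surveyor's formula. First the cross-terms c_i = x_i·y_{i+1} − x_{i+1}·y_i:
  -15, -41, 178, 142, 198, -14  ⇒  2A = 448, A = 224.
Then Σ (x_i + x_{i+1})·c_i = -5742, so x̄ = -5742 / (6·224) = -957/224.

-957/224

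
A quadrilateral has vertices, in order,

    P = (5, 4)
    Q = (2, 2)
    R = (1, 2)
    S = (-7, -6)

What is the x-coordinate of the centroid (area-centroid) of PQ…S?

Apply Gauss's area formula. First the cross-terms c_i = x_i·y_{i+1} − x_{i+1}·y_i:
  2, 2, 8, 2  ⇒  2A = 14, A = 7.
Then Σ (x_i + x_{i+1})·c_i = -32, so x̄ = -32 / (6·7) = -16/21.

-16/21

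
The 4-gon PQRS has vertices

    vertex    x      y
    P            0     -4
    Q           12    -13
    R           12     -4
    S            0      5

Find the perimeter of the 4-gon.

48

|PQ| = √((12)² + (-9)²) = √225 = 15
|QR| = √((0)² + (9)²) = √81 = 9
|RS| = √((-12)² + (9)²) = √225 = 15
|SP| = √((0)² + (-9)²) = √81 = 9
Perimeter = 15 + 9 + 15 + 9 = 48.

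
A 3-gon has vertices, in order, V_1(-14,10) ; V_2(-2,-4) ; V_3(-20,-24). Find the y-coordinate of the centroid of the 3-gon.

-6

Apply Gauss's area formula. First the cross-terms c_i = x_i·y_{i+1} − x_{i+1}·y_i:
  76, -32, -536  ⇒  2A = -492, A = -246.
Then Σ (y_i + y_{i+1})·c_i = 8856, so ȳ = 8856 / (6·(-246)) = -6.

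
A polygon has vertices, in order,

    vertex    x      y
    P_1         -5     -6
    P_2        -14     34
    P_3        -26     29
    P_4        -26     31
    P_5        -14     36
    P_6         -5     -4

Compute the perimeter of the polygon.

112

|P_1P_2| = √((-9)² + (40)²) = √1681 = 41
|P_2P_3| = √((-12)² + (-5)²) = √169 = 13
|P_3P_4| = √((0)² + (2)²) = √4 = 2
|P_4P_5| = √((12)² + (5)²) = √169 = 13
|P_5P_6| = √((9)² + (-40)²) = √1681 = 41
|P_6P_1| = √((0)² + (-2)²) = √4 = 2
Perimeter = 41 + 13 + 2 + 13 + 41 + 2 = 112.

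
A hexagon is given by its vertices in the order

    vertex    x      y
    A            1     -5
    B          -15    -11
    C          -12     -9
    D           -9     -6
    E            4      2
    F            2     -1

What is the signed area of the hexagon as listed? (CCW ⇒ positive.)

Apply Gauss's area formula: 2A = Σ (x_i·y_{i+1} − x_{i+1}·y_i), indices taken mod 6.
Σ = (-86) + (3) + (-9) + (6) + (-8) + (-9) = -103
Signed area = Σ/2 = -51.5 (negative ⇒ clockwise traversal).

-51.5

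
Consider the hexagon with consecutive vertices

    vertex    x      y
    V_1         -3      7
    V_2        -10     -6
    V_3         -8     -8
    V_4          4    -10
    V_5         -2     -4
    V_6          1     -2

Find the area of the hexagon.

102.5

Σ = (88) + (32) + (112) + (-36) + (8) + (1) = 205
Area = |Σ|/2 = 102.5.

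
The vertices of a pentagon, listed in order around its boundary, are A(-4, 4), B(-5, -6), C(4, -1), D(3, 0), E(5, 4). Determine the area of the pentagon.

62

Cross-terms: 44, 29, 3, 12, 36  ⇒  Σ = 124
Area = |Σ|/2 = 62.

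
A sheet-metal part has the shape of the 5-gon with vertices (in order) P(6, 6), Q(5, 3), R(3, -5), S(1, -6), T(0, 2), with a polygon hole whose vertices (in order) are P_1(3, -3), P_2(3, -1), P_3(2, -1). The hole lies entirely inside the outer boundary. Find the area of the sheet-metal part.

33.5

Outer boundary:
Σ = (-12) + (-34) + (-13) + (2) + (-12) = -69
Area = |Σ|/2 = 34.5.
Hole:
Cross-terms: 6, -1, -3  ⇒  Σ = 2
Area = |Σ|/2 = 1.
Net area = 34.5 − 1 = 33.5.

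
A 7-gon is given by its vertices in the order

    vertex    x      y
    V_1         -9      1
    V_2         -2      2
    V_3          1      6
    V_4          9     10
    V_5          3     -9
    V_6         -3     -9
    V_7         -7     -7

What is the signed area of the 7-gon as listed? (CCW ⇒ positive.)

-175.5

Apply the shoelace formula: 2A = Σ (x_i·y_{i+1} − x_{i+1}·y_i), indices taken mod 7.
Σ = (-16) + (-14) + (-44) + (-111) + (-54) + (-42) + (-70) = -351
Signed area = Σ/2 = -175.5 (negative ⇒ clockwise traversal).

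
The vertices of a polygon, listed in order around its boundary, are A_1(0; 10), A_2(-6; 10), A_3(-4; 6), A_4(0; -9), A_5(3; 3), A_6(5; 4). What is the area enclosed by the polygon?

Apply the surveyor's formula: 2A = Σ (x_i·y_{i+1} − x_{i+1}·y_i), indices taken mod 6.
Σ = (60) + (4) + (36) + (27) + (-3) + (50) = 174
Area = |Σ|/2 = 87.

87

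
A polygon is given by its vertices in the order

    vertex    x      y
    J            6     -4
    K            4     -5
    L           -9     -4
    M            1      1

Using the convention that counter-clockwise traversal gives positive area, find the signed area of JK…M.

-45

J→K: (6)(-5) − (4)(-4) = -14
K→L: (4)(-4) − (-9)(-5) = -61
L→M: (-9)(1) − (1)(-4) = -5
M→J: (1)(-4) − (6)(1) = -10
Σ = -90
Signed area = Σ/2 = -45 (negative ⇒ clockwise traversal).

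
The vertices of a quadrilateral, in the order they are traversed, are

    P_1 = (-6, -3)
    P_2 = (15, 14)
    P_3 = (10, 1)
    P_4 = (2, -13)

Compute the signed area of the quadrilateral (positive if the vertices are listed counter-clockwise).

Apply the shoelace formula: 2A = Σ (x_i·y_{i+1} − x_{i+1}·y_i), indices taken mod 4.
Σ = (-39) + (-125) + (-132) + (-84) = -380
Signed area = Σ/2 = -190 (negative ⇒ clockwise traversal).

-190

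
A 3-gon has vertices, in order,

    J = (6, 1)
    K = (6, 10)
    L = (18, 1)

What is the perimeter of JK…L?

36

|JK| = √((0)² + (9)²) = √81 = 9
|KL| = √((12)² + (-9)²) = √225 = 15
|LJ| = √((-12)² + (0)²) = √144 = 12
Perimeter = 9 + 15 + 12 = 36.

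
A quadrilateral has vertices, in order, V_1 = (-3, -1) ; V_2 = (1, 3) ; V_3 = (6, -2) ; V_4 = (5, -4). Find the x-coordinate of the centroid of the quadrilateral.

Apply the shoelace (surveyor's) formula. First the cross-terms c_i = x_i·y_{i+1} − x_{i+1}·y_i:
  -8, -20, -14, -17  ⇒  2A = -59, A = -29.5.
Then Σ (x_i + x_{i+1})·c_i = -312, so x̄ = -312 / (6·(-29.5)) = 104/59.

104/59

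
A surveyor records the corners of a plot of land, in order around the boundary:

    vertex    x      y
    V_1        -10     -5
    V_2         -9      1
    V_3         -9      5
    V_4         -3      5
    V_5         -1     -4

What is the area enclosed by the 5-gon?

69.5

Cross-terms: -55, -36, -30, 17, -35  ⇒  Σ = -139
Area = |Σ|/2 = 69.5.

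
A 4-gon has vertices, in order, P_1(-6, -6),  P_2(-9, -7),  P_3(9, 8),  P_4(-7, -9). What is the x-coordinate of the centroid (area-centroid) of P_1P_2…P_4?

Apply the shoelace formula. First the cross-terms c_i = x_i·y_{i+1} − x_{i+1}·y_i:
  -12, -9, -25, -12  ⇒  2A = -58, A = -29.
Then Σ (x_i + x_{i+1})·c_i = 286, so x̄ = 286 / (6·(-29)) = -143/87.

-143/87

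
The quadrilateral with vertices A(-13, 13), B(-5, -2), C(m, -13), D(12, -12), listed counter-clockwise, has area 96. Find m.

The doubled signed area Σ (x_i y_{i+1} − x_{i+1} y_i) is linear in m.
With m=0 it equals 312; the coefficient of m is -10 (from the two edges through C).
So -10·m + 312 = 2·96 = 192 ⇒ m = 12.

12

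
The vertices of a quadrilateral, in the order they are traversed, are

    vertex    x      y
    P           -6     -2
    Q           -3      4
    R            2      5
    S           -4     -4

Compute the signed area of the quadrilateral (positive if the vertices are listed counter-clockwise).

Apply the surveyor's formula: 2A = Σ (x_i·y_{i+1} − x_{i+1}·y_i), indices taken mod 4.
Cross-terms: -30, -23, 12, -16  ⇒  Σ = -57
Signed area = Σ/2 = -28.5 (negative ⇒ clockwise traversal).

-28.5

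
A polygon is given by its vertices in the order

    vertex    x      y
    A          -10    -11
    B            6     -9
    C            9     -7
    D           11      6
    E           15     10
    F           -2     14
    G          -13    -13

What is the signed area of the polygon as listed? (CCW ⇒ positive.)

Apply Gauss's area formula: 2A = Σ (x_i·y_{i+1} − x_{i+1}·y_i), indices taken mod 7.
Cross-terms: 156, 39, 131, 20, 230, 208, 13  ⇒  Σ = 797
Signed area = Σ/2 = 398.5 (positive ⇒ counter-clockwise traversal).

398.5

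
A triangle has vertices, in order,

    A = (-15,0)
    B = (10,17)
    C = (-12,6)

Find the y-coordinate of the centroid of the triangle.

Apply the surveyor's formula. First the cross-terms c_i = x_i·y_{i+1} − x_{i+1}·y_i:
  -255, 264, 90  ⇒  2A = 99, A = 49.5.
Then Σ (y_i + y_{i+1})·c_i = 2277, so ȳ = 2277 / (6·49.5) = 23/3.

23/3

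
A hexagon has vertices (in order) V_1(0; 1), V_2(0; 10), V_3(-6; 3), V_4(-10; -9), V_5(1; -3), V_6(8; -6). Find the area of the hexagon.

104.5

Apply the surveyor's formula: 2A = Σ (x_i·y_{i+1} − x_{i+1}·y_i), indices taken mod 6.
Σ = (0) + (60) + (84) + (39) + (18) + (8) = 209
Area = |Σ|/2 = 104.5.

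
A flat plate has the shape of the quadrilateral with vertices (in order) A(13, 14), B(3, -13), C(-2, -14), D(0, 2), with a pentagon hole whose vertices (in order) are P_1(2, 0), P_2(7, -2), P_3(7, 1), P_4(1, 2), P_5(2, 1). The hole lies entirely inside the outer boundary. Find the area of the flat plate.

Outer boundary:
Apply Gauss's area formula: 2A = Σ (x_i·y_{i+1} − x_{i+1}·y_i), indices taken mod 4.
A→B: (13)(-13) − (3)(14) = -211
B→C: (3)(-14) − (-2)(-13) = -68
C→D: (-2)(2) − (0)(-14) = -4
D→A: (0)(14) − (13)(2) = -26
Σ = -309
Area = |Σ|/2 = 154.5.
Hole:
Cross-terms: -4, 21, 13, -3, -2  ⇒  Σ = 25
Area = |Σ|/2 = 12.5.
Net area = 154.5 − 12.5 = 142.

142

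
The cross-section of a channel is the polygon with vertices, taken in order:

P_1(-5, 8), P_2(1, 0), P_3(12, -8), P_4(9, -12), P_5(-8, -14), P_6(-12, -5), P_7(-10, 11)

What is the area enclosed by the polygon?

322.5

Apply Gauss's area formula: 2A = Σ (x_i·y_{i+1} − x_{i+1}·y_i), indices taken mod 7.
P_1→P_2: (-5)(0) − (1)(8) = -8
P_2→P_3: (1)(-8) − (12)(0) = -8
P_3→P_4: (12)(-12) − (9)(-8) = -72
P_4→P_5: (9)(-14) − (-8)(-12) = -222
P_5→P_6: (-8)(-5) − (-12)(-14) = -128
P_6→P_7: (-12)(11) − (-10)(-5) = -182
P_7→P_1: (-10)(8) − (-5)(11) = -25
Σ = -645
Area = |Σ|/2 = 322.5.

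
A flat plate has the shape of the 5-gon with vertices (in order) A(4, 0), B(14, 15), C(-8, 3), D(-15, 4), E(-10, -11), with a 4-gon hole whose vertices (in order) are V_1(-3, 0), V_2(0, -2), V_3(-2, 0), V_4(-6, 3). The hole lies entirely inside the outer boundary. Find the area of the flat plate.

239.5

Outer boundary:
Σ = (60) + (162) + (13) + (205) + (44) = 484
Area = |Σ|/2 = 242.
Hole:
V_1→V_2: (-3)(-2) − (0)(0) = 6
V_2→V_3: (0)(0) − (-2)(-2) = -4
V_3→V_4: (-2)(3) − (-6)(0) = -6
V_4→V_1: (-6)(0) − (-3)(3) = 9
Σ = 5
Area = |Σ|/2 = 2.5.
Net area = 242 − 2.5 = 239.5.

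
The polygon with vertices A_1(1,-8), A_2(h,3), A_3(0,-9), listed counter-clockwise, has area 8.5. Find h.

-5

The doubled signed area Σ (x_i y_{i+1} − x_{i+1} y_i) is linear in h.
With h=0 it equals 12; the coefficient of h is -1 (from the two edges through A_2).
So -1·h + 12 = 2·8.5 = 17 ⇒ h = -5.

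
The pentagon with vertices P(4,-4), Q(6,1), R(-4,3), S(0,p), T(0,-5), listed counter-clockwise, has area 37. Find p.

-1

Write out the shoelace sum; only the two edges meeting at S involve p:
2·Area = [((-4)·p − 0·3) + (0·(-5) − 0·p)] + 70
       = -4·p + 70 = 74
⇒ p = -1.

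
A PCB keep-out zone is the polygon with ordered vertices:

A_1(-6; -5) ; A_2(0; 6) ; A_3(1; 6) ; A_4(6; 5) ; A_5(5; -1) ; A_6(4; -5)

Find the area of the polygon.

87.5

Apply the shoelace formula: 2A = Σ (x_i·y_{i+1} − x_{i+1}·y_i), indices taken mod 6.
Σ = (-36) + (-6) + (-31) + (-31) + (-21) + (-50) = -175
Area = |Σ|/2 = 87.5.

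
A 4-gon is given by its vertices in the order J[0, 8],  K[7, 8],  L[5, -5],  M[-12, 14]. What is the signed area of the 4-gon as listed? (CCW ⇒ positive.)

-108.5

Apply Gauss's area formula: 2A = Σ (x_i·y_{i+1} − x_{i+1}·y_i), indices taken mod 4.
Σ = (-56) + (-75) + (10) + (-96) = -217
Signed area = Σ/2 = -108.5 (negative ⇒ clockwise traversal).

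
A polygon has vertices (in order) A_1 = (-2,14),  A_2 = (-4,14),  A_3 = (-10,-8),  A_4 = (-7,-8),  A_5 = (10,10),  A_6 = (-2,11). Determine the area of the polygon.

179

Apply Gauss's area formula: 2A = Σ (x_i·y_{i+1} − x_{i+1}·y_i), indices taken mod 6.
Σ = (28) + (172) + (24) + (10) + (130) + (-6) = 358
Area = |Σ|/2 = 179.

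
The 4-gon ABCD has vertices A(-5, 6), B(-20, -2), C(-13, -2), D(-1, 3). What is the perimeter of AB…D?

|AB| = √((-15)² + (-8)²) = √289 = 17
|BC| = √((7)² + (0)²) = √49 = 7
|CD| = √((12)² + (5)²) = √169 = 13
|DA| = √((-4)² + (3)²) = √25 = 5
Perimeter = 17 + 7 + 13 + 5 = 42.

42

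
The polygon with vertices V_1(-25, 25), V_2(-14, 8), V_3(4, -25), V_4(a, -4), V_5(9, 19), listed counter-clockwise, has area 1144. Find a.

The doubled signed area Σ (x_i y_{i+1} − x_{i+1} y_i) is linear in a.
With a=0 it equals 1188; the coefficient of a is 44 (from the two edges through V_4).
So 44·a + 1188 = 2·1144 = 2288 ⇒ a = 25.

25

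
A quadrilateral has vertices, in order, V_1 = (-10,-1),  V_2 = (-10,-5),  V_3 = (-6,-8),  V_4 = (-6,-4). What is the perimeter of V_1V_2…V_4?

18

|V_1V_2| = √((0)² + (-4)²) = √16 = 4
|V_2V_3| = √((4)² + (-3)²) = √25 = 5
|V_3V_4| = √((0)² + (4)²) = √16 = 4
|V_4V_1| = √((-4)² + (3)²) = √25 = 5
Perimeter = 4 + 5 + 4 + 5 = 18.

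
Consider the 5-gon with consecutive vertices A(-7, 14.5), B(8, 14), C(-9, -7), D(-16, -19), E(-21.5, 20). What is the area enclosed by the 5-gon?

Apply the shoelace formula: 2A = Σ (x_i·y_{i+1} − x_{i+1}·y_i), indices taken mod 5.
Cross-terms: -214, 70, 59, -728.5, -171.75  ⇒  Σ = -985.25
Area = |Σ|/2 = 492.625.

492.625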